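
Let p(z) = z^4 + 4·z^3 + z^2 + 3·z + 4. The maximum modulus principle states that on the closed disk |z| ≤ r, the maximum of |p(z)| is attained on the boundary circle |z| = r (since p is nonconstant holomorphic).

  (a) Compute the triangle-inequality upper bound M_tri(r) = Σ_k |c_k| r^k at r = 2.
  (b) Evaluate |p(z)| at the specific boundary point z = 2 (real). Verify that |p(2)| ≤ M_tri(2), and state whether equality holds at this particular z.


Coefficients: c_0 = 4, c_1 = 3, c_2 = 1, c_3 = 4, c_4 = 1. Radius r = 2.
Part (a). Triangle bound: M_tri(r) = Σ_k |c_k| r^k
  = |4|·2^0 + |3|·2^1 + |1|·2^2 + |4|·2^3 + |1|·2^4
  = 4 + 6 + 4 + 32 + 16 = 62.
This bounds M(r) := max_{|z|=r} |p(z)| from above; equality holds iff all terms c_k z^k can be made to align in phase at a single z on |z|=r.
Part (b). At z = 2 (real, on the circle |z| = r):
  p(2) = (4)·2^0 + (3)·2^1 + (1)·2^2 + (4)·2^3 + (1)·2^4 = 62.
  |p(2)| = 62.
Since all nonzero coefficients share the same sign, |p(2)| = 62 = M_tri(2); the triangle bound is attained at z = 2, so in fact M(r) = 62.

M_tri(2) = 62; |p(2)| = 62; equality at z=2: yes.


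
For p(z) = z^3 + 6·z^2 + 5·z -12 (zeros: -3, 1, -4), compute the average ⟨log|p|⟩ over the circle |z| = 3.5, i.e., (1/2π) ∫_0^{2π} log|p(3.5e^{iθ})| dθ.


Zeros: -4, -3, 1; r = 3.5.
Inside |z| < r: -3, 1. Outside (|z| ≥ r): -4.
p(0) = -12, so log|p(0)| = log(12) = 2.4849.
Apply Jensen: I(r) = log|p(0)| + Σ_k log(r/|z_k|), summed over zeros inside |z| < r.
  log(r/|z_k|) for z_k = -3: log(3.5/3) = 0.1542
  log(r/|z_k|) for z_k = 1: log(3.5/1) = 1.2528
  Outside zeros (-4) contribute nothing to the Jensen sum.
Sum over inside zeros: 1.4069.
I(r) = log|p(0)| + (inside sum) = 2.4849 + 1.4069 = 3.8918.
Note: since some zeros are outside |z| ≤ r, the simplified n·log(r) form does NOT apply — only the inside zeros contribute.

I(r) ≈ 3.8918.


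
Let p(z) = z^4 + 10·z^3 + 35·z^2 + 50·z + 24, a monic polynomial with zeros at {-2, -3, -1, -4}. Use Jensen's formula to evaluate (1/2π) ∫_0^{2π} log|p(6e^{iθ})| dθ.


Zeros: -4, -3, -2, -1; r = 6.
Inside |z| < r: -4, -3, -2, -1. Outside (|z| ≥ r): ∅.
p(0) = 24, so log|p(0)| = log(24) = 3.1781.
Apply Jensen: I(r) = log|p(0)| + Σ_k log(r/|z_k|), summed over zeros inside |z| < r.
  log(r/|z_k|) for z_k = -2: log(6/2) = 1.0986
  log(r/|z_k|) for z_k = -3: log(6/3) = 0.6931
  log(r/|z_k|) for z_k = -1: log(6/1) = 1.7918
  log(r/|z_k|) for z_k = -4: log(6/4) = 0.4055
Sum over inside zeros: 3.9890.
I(r) = log|p(0)| + (inside sum) = 3.1781 + 3.9890 = 7.1670.
Closed form (all zeros inside, monic): I(r) = n·log(r) = 4·log(6) = 7.1670. ✓

I(r) ≈ 7.1670.


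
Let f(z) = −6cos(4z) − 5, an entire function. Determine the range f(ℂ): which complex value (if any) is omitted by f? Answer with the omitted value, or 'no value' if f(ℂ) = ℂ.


Little Picard bounds the complement of f(ℂ) to at most one point.
cos is entire and surjective onto ℂ: for every w ∈ ℂ, cos(ζ) = w has a solution ζ ∈ ℂ (e.g., via the complex inverse arccos). With ζ = 4z this gives z = ζ/(4). Then -6·cos(4z) takes every value in -6·ℂ = ℂ, and adding -5 is a bijection of ℂ. So f is surjective and omits no value. (Note: only on the real line is cos bounded by [−1, 1].)

Omitted value: no value.


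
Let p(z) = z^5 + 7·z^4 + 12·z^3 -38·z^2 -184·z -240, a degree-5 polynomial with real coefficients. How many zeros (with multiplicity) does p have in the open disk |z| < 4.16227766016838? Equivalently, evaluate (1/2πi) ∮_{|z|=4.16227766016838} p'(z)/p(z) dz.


The zeros of p are: (-3 + 1i), (-3 - 1i), (-2 + 2i), (-2 - 2i), 3.
Their magnitudes are: 3.162, 3.162, 2.828, 2.828, 3.
Zeros with |z| < R = 4.16227766016838: (-3 + 1i), (-3 - 1i), (-2 + 2i), (-2 - 2i), 3.
Count = 5.
By the argument principle, (1/2πi) ∮_{|z|=R} p'(z)/p(z) dz equals exactly this count.

Number of zeros inside |z| < 4.16227766016838: 5.


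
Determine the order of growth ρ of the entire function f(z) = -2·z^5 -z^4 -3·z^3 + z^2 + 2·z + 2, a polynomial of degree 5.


|f(z)| ≤ Σ|c_k|·r^k = O(r^5) as r → ∞. Polynomial growth is O(e^{r^ε}) for every ε > 0 (since r^5/e^{r^ε} → 0), so ρ ≤ ε for all ε > 0, i.e. ρ = 0. Every nonconstant polynomial has order 0.
Therefore ρ = 0.

Order ρ = 0.


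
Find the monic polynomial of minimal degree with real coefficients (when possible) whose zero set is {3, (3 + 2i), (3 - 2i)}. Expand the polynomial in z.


The polynomial is p(z) = ∏_{α ∈ S} (z − α), where S = {3, (3 + 2i), (3 - 2i)}.
Expanding the product yields: p(z) = z^3 -9·z^2 + 31·z -39.
Note conjugate pairs combine to real quadratics: (z − (3+2i))(z − (3−2i)) = z² − 6z + 13.
The resulting polynomial has degree 3 and real coefficients as required.

p(z) = z^3 -9·z^2 + 31·z -39.


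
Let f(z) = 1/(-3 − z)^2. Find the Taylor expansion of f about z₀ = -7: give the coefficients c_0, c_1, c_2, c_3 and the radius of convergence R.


Let w = z − z₀, so z = z₀ + w.
Then -3 − z = -3 − (z₀ + w) = (-3 − z₀) − w = 4 − w.
f(z) = 1/(4 − w)^2 = (1/(4)^2) · (1 − w/(4))^{−2}.
By the binomial series (1−u)^{−2} = Σ_{n≥0} C(n+1, 1) u^n for |u|<1, with u = w/(4):
  c_n = C(n+1, 1) / (4)^(n+2).
  c_0 = 1/(4)^2 = 1/16.
  c_1 = 2/(4)^3 = 1/32.
  c_2 = 3/(4)^4 = 3/256.
  c_3 = 4/(4)^5 = 1/256.
The series is valid for |w/d| < 1, i.e. |z − z₀| < |d|.
Radius of convergence: R = |-3 − z₀| = |4| = 4 (distance from z₀ to the singularity z = -3).

c_0 = 1/16, c_1 = 1/32, c_2 = 3/256, c_3 = 1/256; R = 4.


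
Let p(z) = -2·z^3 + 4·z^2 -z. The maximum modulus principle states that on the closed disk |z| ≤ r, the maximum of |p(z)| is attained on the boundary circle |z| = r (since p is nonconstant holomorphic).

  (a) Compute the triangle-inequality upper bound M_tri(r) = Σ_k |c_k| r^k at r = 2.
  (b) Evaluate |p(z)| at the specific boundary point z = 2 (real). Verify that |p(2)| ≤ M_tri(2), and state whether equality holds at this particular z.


Coefficients: c_0 = 0, c_1 = -1, c_2 = 4, c_3 = -2. Radius r = 2.
Part (a). Triangle bound: M_tri(r) = Σ_k |c_k| r^k
  = |0|·2^0 + |-1|·2^1 + |4|·2^2 + |-2|·2^3
  = 0 + 2 + 16 + 16 = 34.
This bounds M(r) := max_{|z|=r} |p(z)| from above; equality holds iff all terms c_k z^k can be made to align in phase at a single z on |z|=r.
Part (b). At z = 2 (real, on the circle |z| = r):
  p(2) = (0)·2^0 + (-1)·2^1 + (4)·2^2 + (-2)·2^3 = -2.
  |p(2)| = 2.
Check: |p(2)| = 2 ≤ 34 = M_tri(2). ✓ Equality does not hold at z = 2 (the coefficients have mixed signs, so the terms do not all align in phase there).

M_tri(2) = 34; |p(2)| = 2; equality at z=2: no.


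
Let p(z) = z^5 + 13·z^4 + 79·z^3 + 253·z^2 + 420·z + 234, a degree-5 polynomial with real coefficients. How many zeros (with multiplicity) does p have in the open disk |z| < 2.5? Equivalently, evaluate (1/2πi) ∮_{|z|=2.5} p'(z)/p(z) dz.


The zeros of p are: -1, (-3 + 2i), (-3 - 2i), (-3 + 3i), (-3 - 3i).
Their magnitudes are: 1, 3.606, 3.606, 4.243, 4.243.
Zeros with |z| < R = 2.5: -1.
Count = 1.
By the argument principle, (1/2πi) ∮_{|z|=R} p'(z)/p(z) dz equals exactly this count.

Number of zeros inside |z| < 2.5: 1.


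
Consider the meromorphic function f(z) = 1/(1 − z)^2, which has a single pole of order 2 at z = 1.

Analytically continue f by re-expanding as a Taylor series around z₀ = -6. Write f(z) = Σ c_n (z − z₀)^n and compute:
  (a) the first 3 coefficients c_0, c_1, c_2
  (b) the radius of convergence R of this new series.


Let w = z − z₀, so z = z₀ + w.
Then 1 − z = 1 − (z₀ + w) = (1 − z₀) − w = 7 − w.
f(z) = 1/(7 − w)^2 = (1/(7)^2) · (1 − w/(7))^{−2}.
By the binomial series (1−u)^{−2} = Σ_{n≥0} C(n+1, 1) u^n for |u|<1, with u = w/(7):
  c_n = C(n+1, 1) / (7)^(n+2).
  c_0 = 1/(7)^2 = 1/49.
  c_1 = 2/(7)^3 = 2/343.
  c_2 = 3/(7)^4 = 3/2401.
The series is valid for |w/d| < 1, i.e. |z − z₀| < |d|.
Radius of convergence: R = |1 − z₀| = |7| = 7 (distance from z₀ to the singularity z = 1).

c_0 = 1/49, c_1 = 2/343, c_2 = 3/2401; R = 7.


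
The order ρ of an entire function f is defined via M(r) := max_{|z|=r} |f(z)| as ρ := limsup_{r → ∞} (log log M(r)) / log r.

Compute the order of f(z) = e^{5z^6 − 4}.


|e^{5z^6 − 4}| = e^{Re(5·z^6) + -4} ≤ e^{5|z|^6 + -4} = e^{5r^6 + -4} on |z| = r, so ρ ≤ 6. Choosing z on |z|=r so that 5·z^6 is real positive (always possible by picking arg z appropriately) gives |f(z)| = e^{5r^6 + -4}, matching the bound. The additive constant -4 does not affect log log M(r) ~ 6·log r. Hence ρ = 6.
Therefore ρ = 6.

Order ρ = 6.


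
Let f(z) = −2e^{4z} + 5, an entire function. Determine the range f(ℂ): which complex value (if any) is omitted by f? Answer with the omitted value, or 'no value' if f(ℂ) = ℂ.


Little Picard bounds the complement of f(ℂ) to at most one point.
e^{4z} is never zero on ℂ, so -2·e^{4z} takes every value in ℂ ∖ {0}. Adding 5 shifts the range to ℂ ∖ {5}. Thus f omits exactly the value 5.

Omitted value: 5.


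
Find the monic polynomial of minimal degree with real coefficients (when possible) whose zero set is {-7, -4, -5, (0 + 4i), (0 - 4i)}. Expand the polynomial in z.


The polynomial is p(z) = ∏_{α ∈ S} (z − α), where S = {-7, -4, -5, (0 + 4i), (0 - 4i)}.
Expanding the product yields: p(z) = z^5 + 16·z^4 + 99·z^3 + 396·z^2 + 1328·z + 2240.
Note conjugate pairs combine to real quadratics: (z − (0+4i))(z − (0−4i)) = z² + 16.
The resulting polynomial has degree 5 and real coefficients as required.

p(z) = z^5 + 16·z^4 + 99·z^3 + 396·z^2 + 1328·z + 2240.


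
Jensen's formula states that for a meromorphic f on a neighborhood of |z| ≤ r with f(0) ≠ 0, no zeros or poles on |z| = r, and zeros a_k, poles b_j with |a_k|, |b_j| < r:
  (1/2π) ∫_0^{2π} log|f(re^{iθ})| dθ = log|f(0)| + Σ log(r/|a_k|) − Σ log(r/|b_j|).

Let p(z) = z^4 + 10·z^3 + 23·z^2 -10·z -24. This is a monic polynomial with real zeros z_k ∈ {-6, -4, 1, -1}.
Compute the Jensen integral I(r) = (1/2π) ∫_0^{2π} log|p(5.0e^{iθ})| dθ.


Zeros: -6, -4, -1, 1; r = 5.0.
Inside |z| < r: -4, -1, 1. Outside (|z| ≥ r): -6.
p(0) = -24, so log|p(0)| = log(24) = 3.1781.
Apply Jensen: I(r) = log|p(0)| + Σ_k log(r/|z_k|), summed over zeros inside |z| < r.
  log(r/|z_k|) for z_k = -4: log(5.0/4) = 0.2231
  log(r/|z_k|) for z_k = 1: log(5.0/1) = 1.6094
  log(r/|z_k|) for z_k = -1: log(5.0/1) = 1.6094
  Outside zeros (-6) contribute nothing to the Jensen sum.
Sum over inside zeros: 3.4420.
I(r) = log|p(0)| + (inside sum) = 3.1781 + 3.4420 = 6.6201.
Note: since some zeros are outside |z| ≤ r, the simplified n·log(r) form does NOT apply — only the inside zeros contribute.

I(r) ≈ 6.6201.


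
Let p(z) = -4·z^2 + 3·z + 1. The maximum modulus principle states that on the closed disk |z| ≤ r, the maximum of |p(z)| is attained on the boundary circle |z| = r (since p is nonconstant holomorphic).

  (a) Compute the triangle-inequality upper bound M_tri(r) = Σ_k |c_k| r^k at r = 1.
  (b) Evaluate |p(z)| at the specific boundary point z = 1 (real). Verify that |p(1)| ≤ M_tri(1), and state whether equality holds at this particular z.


Coefficients: c_0 = 1, c_1 = 3, c_2 = -4. Radius r = 1.
Part (a). Triangle bound: M_tri(r) = Σ_k |c_k| r^k
  = |1|·1^0 + |3|·1^1 + |-4|·1^2
  = 1 + 3 + 4 = 8.
This bounds M(r) := max_{|z|=r} |p(z)| from above; equality holds iff all terms c_k z^k can be made to align in phase at a single z on |z|=r.
Part (b). At z = 1 (real, on the circle |z| = r):
  p(1) = (1)·1^0 + (3)·1^1 + (-4)·1^2 = 0.
  |p(1)| = 0.
Check: |p(1)| = 0 ≤ 8 = M_tri(1). ✓ Equality does not hold at z = 1 (the coefficients have mixed signs, so the terms do not all align in phase there).

M_tri(1) = 8; |p(1)| = 0; equality at z=1: no.


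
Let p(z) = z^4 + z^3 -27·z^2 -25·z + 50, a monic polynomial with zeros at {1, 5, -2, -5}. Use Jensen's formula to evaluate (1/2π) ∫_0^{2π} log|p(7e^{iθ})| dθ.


Zeros: -5, -2, 1, 5; r = 7.
Inside |z| < r: -5, -2, 1, 5. Outside (|z| ≥ r): ∅.
p(0) = 50, so log|p(0)| = log(50) = 3.9120.
Apply Jensen: I(r) = log|p(0)| + Σ_k log(r/|z_k|), summed over zeros inside |z| < r.
  log(r/|z_k|) for z_k = 1: log(7/1) = 1.9459
  log(r/|z_k|) for z_k = 5: log(7/5) = 0.3365
  log(r/|z_k|) for z_k = -2: log(7/2) = 1.2528
  log(r/|z_k|) for z_k = -5: log(7/5) = 0.3365
Sum over inside zeros: 3.8716.
I(r) = log|p(0)| + (inside sum) = 3.9120 + 3.8716 = 7.7836.
Closed form (all zeros inside, monic): I(r) = n·log(r) = 4·log(7) = 7.7836. ✓

I(r) ≈ 7.7836.


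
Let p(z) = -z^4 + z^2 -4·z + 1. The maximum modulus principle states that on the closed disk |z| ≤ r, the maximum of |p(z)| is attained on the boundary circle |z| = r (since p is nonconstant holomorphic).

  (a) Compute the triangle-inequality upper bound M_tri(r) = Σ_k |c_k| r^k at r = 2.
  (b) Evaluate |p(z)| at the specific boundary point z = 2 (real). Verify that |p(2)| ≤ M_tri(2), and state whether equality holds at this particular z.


Coefficients: c_0 = 1, c_1 = -4, c_2 = 1, c_3 = 0, c_4 = -1. Radius r = 2.
Part (a). Triangle bound: M_tri(r) = Σ_k |c_k| r^k
  = |1|·2^0 + |-4|·2^1 + |1|·2^2 + |0|·2^3 + |-1|·2^4
  = 1 + 8 + 4 + 0 + 16 = 29.
This bounds M(r) := max_{|z|=r} |p(z)| from above; equality holds iff all terms c_k z^k can be made to align in phase at a single z on |z|=r.
Part (b). At z = 2 (real, on the circle |z| = r):
  p(2) = (1)·2^0 + (-4)·2^1 + (1)·2^2 + (0)·2^3 + (-1)·2^4 = -19.
  |p(2)| = 19.
Check: |p(2)| = 19 ≤ 29 = M_tri(2). ✓ Equality does not hold at z = 2 (the coefficients have mixed signs, so the terms do not all align in phase there).

M_tri(2) = 29; |p(2)| = 19; equality at z=2: no.


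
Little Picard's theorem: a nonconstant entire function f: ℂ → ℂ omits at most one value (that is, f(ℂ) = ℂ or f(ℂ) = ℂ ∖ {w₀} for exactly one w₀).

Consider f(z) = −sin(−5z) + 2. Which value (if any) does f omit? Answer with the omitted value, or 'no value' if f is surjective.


Little Picard bounds the complement of f(ℂ) to at most one point.
sin is entire and surjective onto ℂ: for every w ∈ ℂ, sin(ζ) = w has a solution ζ ∈ ℂ (e.g., via the complex inverse arcsin). With ζ = −5z this gives z = ζ/(-5). Then -1·sin(−5z) takes every value in -1·ℂ = ℂ, and adding 2 is a bijection of ℂ. So f is surjective and omits no value. (Note: only on the real line is sin bounded by [−1, 1].)

Omitted value: no value.


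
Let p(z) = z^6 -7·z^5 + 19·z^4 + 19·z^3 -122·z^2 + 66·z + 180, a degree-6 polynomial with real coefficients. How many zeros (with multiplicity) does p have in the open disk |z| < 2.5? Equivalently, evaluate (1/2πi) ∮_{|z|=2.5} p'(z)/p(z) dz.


The zeros of p are: (2 + 1i), (2 - 1i), -2, (3 + 3i), (3 - 3i), -1.
Their magnitudes are: 2.236, 2.236, 2, 4.243, 4.243, 1.
Zeros with |z| < R = 2.5: (2 + 1i), (2 - 1i), -2, -1.
Count = 4.
By the argument principle, (1/2πi) ∮_{|z|=R} p'(z)/p(z) dz equals exactly this count.

Number of zeros inside |z| < 2.5: 4.


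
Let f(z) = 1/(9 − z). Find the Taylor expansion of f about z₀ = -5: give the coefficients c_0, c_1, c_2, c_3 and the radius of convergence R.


Let w = z − z₀, so z = z₀ + w.
Then 9 − z = 9 − (z₀ + w) = (9 − z₀) − w = 14 − w.
f(z) = 1/(14 − w) = (1/(14)) · 1/(1 − w/(14)) = Σ_{n≥0} w^n / (14)^(n+1).
So c_n = 1/(14)^(n+1):
  c_0 = 1/(14)^1 = 1/14.
  c_1 = 1/(14)^2 = 1/196.
  c_2 = 1/(14)^3 = 1/2744.
  c_3 = 1/(14)^4 = 1/38416.
The series is valid for |w/d| < 1, i.e. |z − z₀| < |d|.
Radius of convergence: R = |9 − z₀| = |14| = 14 (distance from z₀ to the singularity z = 9).

c_0 = 1/14, c_1 = 1/196, c_2 = 1/2744, c_3 = 1/38416; R = 14.


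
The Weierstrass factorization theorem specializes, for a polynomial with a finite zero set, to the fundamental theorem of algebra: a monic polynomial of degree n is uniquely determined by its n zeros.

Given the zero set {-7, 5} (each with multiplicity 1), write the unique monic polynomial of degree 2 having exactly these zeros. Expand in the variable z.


The polynomial is p(z) = ∏_{α ∈ S} (z − α), where S = {-7, 5}.
Expanding the product yields: p(z) = z^2 + 2·z -35.
The resulting polynomial has degree 2 and real coefficients as required.

p(z) = z^2 + 2·z -35.


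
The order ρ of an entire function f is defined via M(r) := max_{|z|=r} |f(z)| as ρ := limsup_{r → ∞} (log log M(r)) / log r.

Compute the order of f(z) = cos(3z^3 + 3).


Write cos(w) = (e^{iw} ± e^{−iw})/(2 or 2i), so |cos(w)| ≤ e^{|w|}. With w = 3z^3 + 3, |w| ≤ 3r^3 + 3 on |z|=r, giving M(r) ≤ e^{3r^3 + 3} and ρ ≤ 3. For the lower bound, choose z on |z|=r with 3z^3 purely imaginary of modulus 3r^3; then |cos(3z^3 + 3)| grows like e^{3r^3}/2, so ρ ≥ 3. Hence ρ = 3.
Therefore ρ = 3.

Order ρ = 3.


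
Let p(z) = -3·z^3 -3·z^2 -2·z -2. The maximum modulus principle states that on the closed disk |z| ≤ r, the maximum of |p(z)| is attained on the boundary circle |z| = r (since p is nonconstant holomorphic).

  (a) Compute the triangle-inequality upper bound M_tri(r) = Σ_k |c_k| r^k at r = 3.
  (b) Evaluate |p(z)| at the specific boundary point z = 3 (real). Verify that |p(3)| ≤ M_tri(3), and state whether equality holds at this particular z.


Coefficients: c_0 = -2, c_1 = -2, c_2 = -3, c_3 = -3. Radius r = 3.
Part (a). Triangle bound: M_tri(r) = Σ_k |c_k| r^k
  = |-2|·3^0 + |-2|·3^1 + |-3|·3^2 + |-3|·3^3
  = 2 + 6 + 27 + 81 = 116.
This bounds M(r) := max_{|z|=r} |p(z)| from above; equality holds iff all terms c_k z^k can be made to align in phase at a single z on |z|=r.
Part (b). At z = 3 (real, on the circle |z| = r):
  p(3) = (-2)·3^0 + (-2)·3^1 + (-3)·3^2 + (-3)·3^3 = -116.
  |p(3)| = 116.
Since all nonzero coefficients share the same sign, |p(3)| = 116 = M_tri(3); the triangle bound is attained at z = 3, so in fact M(r) = 116.

M_tri(3) = 116; |p(3)| = 116; equality at z=3: yes.


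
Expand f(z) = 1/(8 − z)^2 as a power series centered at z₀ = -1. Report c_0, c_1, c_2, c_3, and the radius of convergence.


Let w = z − z₀, so z = z₀ + w.
Then 8 − z = 8 − (z₀ + w) = (8 − z₀) − w = 9 − w.
f(z) = 1/(9 − w)^2 = (1/(9)^2) · (1 − w/(9))^{−2}.
By the binomial series (1−u)^{−2} = Σ_{n≥0} C(n+1, 1) u^n for |u|<1, with u = w/(9):
  c_n = C(n+1, 1) / (9)^(n+2).
  c_0 = 1/(9)^2 = 1/81.
  c_1 = 2/(9)^3 = 2/729.
  c_2 = 3/(9)^4 = 1/2187.
  c_3 = 4/(9)^5 = 4/59049.
The series is valid for |w/d| < 1, i.e. |z − z₀| < |d|.
Radius of convergence: R = |8 − z₀| = |9| = 9 (distance from z₀ to the singularity z = 8).

c_0 = 1/81, c_1 = 2/729, c_2 = 1/2187, c_3 = 4/59049; R = 9.


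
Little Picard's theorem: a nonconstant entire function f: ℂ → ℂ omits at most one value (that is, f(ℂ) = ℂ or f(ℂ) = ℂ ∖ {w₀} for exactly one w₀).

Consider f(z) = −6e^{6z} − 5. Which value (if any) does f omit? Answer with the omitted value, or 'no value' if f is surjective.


Little Picard bounds the complement of f(ℂ) to at most one point.
e^{6z} is never zero on ℂ, so -6·e^{6z} takes every value in ℂ ∖ {0}. Adding -5 shifts the range to ℂ ∖ {-5}. Thus f omits exactly the value -5.

Omitted value: -5.


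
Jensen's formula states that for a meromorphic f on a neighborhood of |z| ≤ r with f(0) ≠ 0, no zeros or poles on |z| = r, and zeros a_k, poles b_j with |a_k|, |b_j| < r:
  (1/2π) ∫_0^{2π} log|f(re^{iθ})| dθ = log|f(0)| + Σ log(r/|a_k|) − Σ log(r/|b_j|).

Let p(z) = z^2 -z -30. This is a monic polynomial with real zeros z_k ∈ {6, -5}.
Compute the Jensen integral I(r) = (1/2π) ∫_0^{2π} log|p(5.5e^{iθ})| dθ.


Zeros: -5, 6; r = 5.5.
Inside |z| < r: -5. Outside (|z| ≥ r): 6.
p(0) = -30, so log|p(0)| = log(30) = 3.4012.
Apply Jensen: I(r) = log|p(0)| + Σ_k log(r/|z_k|), summed over zeros inside |z| < r.
  log(r/|z_k|) for z_k = -5: log(5.5/5) = 0.0953
  Outside zeros (6) contribute nothing to the Jensen sum.
Sum over inside zeros: 0.0953.
I(r) = log|p(0)| + (inside sum) = 3.4012 + 0.0953 = 3.4965.
Note: since some zeros are outside |z| ≤ r, the simplified n·log(r) form does NOT apply — only the inside zeros contribute.

I(r) ≈ 3.4965.


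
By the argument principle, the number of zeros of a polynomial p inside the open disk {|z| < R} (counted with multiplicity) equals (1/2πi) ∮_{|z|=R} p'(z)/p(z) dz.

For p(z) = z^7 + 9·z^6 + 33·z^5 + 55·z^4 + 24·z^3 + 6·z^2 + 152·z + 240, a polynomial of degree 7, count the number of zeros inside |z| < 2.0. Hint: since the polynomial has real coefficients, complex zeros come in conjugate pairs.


The zeros of p are: (1 + 1i), (1 - 1i), (-2 + 2i), (-2 - 2i), (-2 + 1i), (-2 - 1i), -3.
Their magnitudes are: 1.414, 1.414, 2.828, 2.828, 2.236, 2.236, 3.
Zeros with |z| < R = 2.0: (1 + 1i), (1 - 1i).
Count = 2.
By the argument principle, (1/2πi) ∮_{|z|=R} p'(z)/p(z) dz equals exactly this count.

Number of zeros inside |z| < 2.0: 2.


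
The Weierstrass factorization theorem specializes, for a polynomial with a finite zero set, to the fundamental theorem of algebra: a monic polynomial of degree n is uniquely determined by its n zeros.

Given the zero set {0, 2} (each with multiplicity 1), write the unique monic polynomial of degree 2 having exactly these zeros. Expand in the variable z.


The polynomial is p(z) = ∏_{α ∈ S} (z − α), where S = {0, 2}.
Expanding the product yields: p(z) = z^2 -2·z.
The resulting polynomial has degree 2 and real coefficients as required.

p(z) = z^2 -2·z.


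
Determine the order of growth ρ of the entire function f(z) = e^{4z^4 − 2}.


|e^{4z^4 − 2}| = e^{Re(4·z^4) + -2} ≤ e^{4|z|^4 + -2} = e^{4r^4 + -2} on |z| = r, so ρ ≤ 4. Choosing z on |z|=r so that 4·z^4 is real positive (always possible by picking arg z appropriately) gives |f(z)| = e^{4r^4 + -2}, matching the bound. The additive constant -2 does not affect log log M(r) ~ 4·log r. Hence ρ = 4.
Therefore ρ = 4.

Order ρ = 4.


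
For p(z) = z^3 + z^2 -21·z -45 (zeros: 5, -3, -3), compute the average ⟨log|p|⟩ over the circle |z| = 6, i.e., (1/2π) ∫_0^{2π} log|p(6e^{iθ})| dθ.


Zeros: -3, -3, 5; r = 6.
Inside |z| < r: -3, -3, 5. Outside (|z| ≥ r): ∅.
p(0) = -45, so log|p(0)| = log(45) = 3.8067.
Apply Jensen: I(r) = log|p(0)| + Σ_k log(r/|z_k|), summed over zeros inside |z| < r.
  log(r/|z_k|) for z_k = 5: log(6/5) = 0.1823
  log(r/|z_k|) for z_k = -3: log(6/3) = 0.6931
  log(r/|z_k|) for z_k = -3: log(6/3) = 0.6931
Sum over inside zeros: 1.5686.
I(r) = log|p(0)| + (inside sum) = 3.8067 + 1.5686 = 5.3753.
Closed form (all zeros inside, monic): I(r) = n·log(r) = 3·log(6) = 5.3753. ✓

I(r) ≈ 5.3753.


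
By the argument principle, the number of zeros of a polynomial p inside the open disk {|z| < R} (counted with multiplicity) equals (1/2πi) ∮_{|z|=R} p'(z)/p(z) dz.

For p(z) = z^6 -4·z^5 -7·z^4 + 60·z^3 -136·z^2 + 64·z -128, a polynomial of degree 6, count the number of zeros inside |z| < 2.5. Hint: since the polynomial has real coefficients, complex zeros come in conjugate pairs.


The zeros of p are: (0 + 1i), (0 - 1i), (2 + 2i), (2 - 2i), 4, -4.
Their magnitudes are: 1, 1, 2.828, 2.828, 4, 4.
Zeros with |z| < R = 2.5: (0 + 1i), (0 - 1i).
Count = 2.
By the argument principle, (1/2πi) ∮_{|z|=R} p'(z)/p(z) dz equals exactly this count.

Number of zeros inside |z| < 2.5: 2.


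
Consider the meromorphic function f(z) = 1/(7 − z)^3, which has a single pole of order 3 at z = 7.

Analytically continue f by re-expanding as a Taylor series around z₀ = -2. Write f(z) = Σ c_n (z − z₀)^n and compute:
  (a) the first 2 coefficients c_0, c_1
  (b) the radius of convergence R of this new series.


Let w = z − z₀, so z = z₀ + w.
Then 7 − z = 7 − (z₀ + w) = (7 − z₀) − w = 9 − w.
f(z) = 1/(9 − w)^3 = (1/(9)^3) · (1 − w/(9))^{−3}.
By the binomial series (1−u)^{−3} = Σ_{n≥0} C(n+2, 2) u^n for |u|<1, with u = w/(9):
  c_n = C(n+2, 2) / (9)^(n+3).
  c_0 = 1/(9)^3 = 1/729.
  c_1 = 3/(9)^4 = 1/2187.
The series is valid for |w/d| < 1, i.e. |z − z₀| < |d|.
Radius of convergence: R = |7 − z₀| = |9| = 9 (distance from z₀ to the singularity z = 7).

c_0 = 1/729, c_1 = 1/2187; R = 9.


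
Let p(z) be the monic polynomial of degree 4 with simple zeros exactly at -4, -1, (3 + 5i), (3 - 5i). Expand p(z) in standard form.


The polynomial is p(z) = ∏_{α ∈ S} (z − α), where S = {-4, -1, (3 + 5i), (3 - 5i)}.
Expanding the product yields: p(z) = z^4 -z^3 + 8·z^2 + 146·z + 136.
Note conjugate pairs combine to real quadratics: (z − (3+5i))(z − (3−5i)) = z² − 6z + 34.
The resulting polynomial has degree 4 and real coefficients as required.

p(z) = z^4 -z^3 + 8·z^2 + 146·z + 136.


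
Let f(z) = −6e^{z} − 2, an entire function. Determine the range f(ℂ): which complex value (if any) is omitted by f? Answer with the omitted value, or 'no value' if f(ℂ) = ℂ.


Little Picard bounds the complement of f(ℂ) to at most one point.
e^{z} is never zero on ℂ, so -6·e^{z} takes every value in ℂ ∖ {0}. Adding -2 shifts the range to ℂ ∖ {-2}. Thus f omits exactly the value -2.

Omitted value: -2.


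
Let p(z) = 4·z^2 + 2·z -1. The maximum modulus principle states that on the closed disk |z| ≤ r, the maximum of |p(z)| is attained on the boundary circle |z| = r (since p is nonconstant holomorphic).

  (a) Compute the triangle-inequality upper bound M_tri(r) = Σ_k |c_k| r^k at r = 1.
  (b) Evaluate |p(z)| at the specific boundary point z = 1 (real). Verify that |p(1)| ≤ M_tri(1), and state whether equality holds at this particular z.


Coefficients: c_0 = -1, c_1 = 2, c_2 = 4. Radius r = 1.
Part (a). Triangle bound: M_tri(r) = Σ_k |c_k| r^k
  = |-1|·1^0 + |2|·1^1 + |4|·1^2
  = 1 + 2 + 4 = 7.
This bounds M(r) := max_{|z|=r} |p(z)| from above; equality holds iff all terms c_k z^k can be made to align in phase at a single z on |z|=r.
Part (b). At z = 1 (real, on the circle |z| = r):
  p(1) = (-1)·1^0 + (2)·1^1 + (4)·1^2 = 5.
  |p(1)| = 5.
Check: |p(1)| = 5 ≤ 7 = M_tri(1). ✓ Equality does not hold at z = 1 (the coefficients have mixed signs, so the terms do not all align in phase there).

M_tri(1) = 7; |p(1)| = 5; equality at z=1: no.


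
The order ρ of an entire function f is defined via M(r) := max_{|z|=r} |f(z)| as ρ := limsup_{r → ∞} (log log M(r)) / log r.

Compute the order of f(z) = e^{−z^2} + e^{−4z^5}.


Each summand is entire of order 2 and 5 respectively (as in the single-exponential case). The order of a sum is at most the max of the orders, so ρ ≤ 5. For the lower bound: on |z|=r choose arg z so that -4z^5 is real positive; then |e^{-4z^5}| = e^{4r^5} while |e^{-1z^2}| ≤ e^{1r^2} = o(e^{4r^5}). So |f| ≥ e^{4r^5}(1 − o(1)) and ρ ≥ 5. Hence ρ = max(2, 5) = 5.
Therefore ρ = 5.

Order ρ = 5.


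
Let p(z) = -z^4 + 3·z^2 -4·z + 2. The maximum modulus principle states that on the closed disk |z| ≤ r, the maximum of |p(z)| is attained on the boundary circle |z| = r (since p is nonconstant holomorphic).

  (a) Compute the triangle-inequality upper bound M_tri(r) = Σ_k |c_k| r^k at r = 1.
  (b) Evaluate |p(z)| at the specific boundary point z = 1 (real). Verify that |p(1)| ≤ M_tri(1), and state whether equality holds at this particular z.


Coefficients: c_0 = 2, c_1 = -4, c_2 = 3, c_3 = 0, c_4 = -1. Radius r = 1.
Part (a). Triangle bound: M_tri(r) = Σ_k |c_k| r^k
  = |2|·1^0 + |-4|·1^1 + |3|·1^2 + |0|·1^3 + |-1|·1^4
  = 2 + 4 + 3 + 0 + 1 = 10.
This bounds M(r) := max_{|z|=r} |p(z)| from above; equality holds iff all terms c_k z^k can be made to align in phase at a single z on |z|=r.
Part (b). At z = 1 (real, on the circle |z| = r):
  p(1) = (2)·1^0 + (-4)·1^1 + (3)·1^2 + (0)·1^3 + (-1)·1^4 = 0.
  |p(1)| = 0.
Check: |p(1)| = 0 ≤ 10 = M_tri(1). ✓ Equality does not hold at z = 1 (the coefficients have mixed signs, so the terms do not all align in phase there).

M_tri(1) = 10; |p(1)| = 0; equality at z=1: no.


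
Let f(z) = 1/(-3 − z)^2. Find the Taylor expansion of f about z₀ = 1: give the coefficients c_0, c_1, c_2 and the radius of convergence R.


Let w = z − z₀, so z = z₀ + w.
Then -3 − z = -3 − (z₀ + w) = (-3 − z₀) − w = -4 − w.
f(z) = 1/(-4 − w)^2 = (1/(-4)^2) · (1 − w/(-4))^{−2}.
By the binomial series (1−u)^{−2} = Σ_{n≥0} C(n+1, 1) u^n for |u|<1, with u = w/(-4):
  c_n = C(n+1, 1) / (-4)^(n+2).
  c_0 = 1/(-4)^2 = 1/16.
  c_1 = 2/(-4)^3 = -1/32.
  c_2 = 3/(-4)^4 = 3/256.
The series is valid for |w/d| < 1, i.e. |z − z₀| < |d|.
Radius of convergence: R = |-3 − z₀| = |-4| = 4 (distance from z₀ to the singularity z = -3).

c_0 = 1/16, c_1 = -1/32, c_2 = 3/256; R = 4.


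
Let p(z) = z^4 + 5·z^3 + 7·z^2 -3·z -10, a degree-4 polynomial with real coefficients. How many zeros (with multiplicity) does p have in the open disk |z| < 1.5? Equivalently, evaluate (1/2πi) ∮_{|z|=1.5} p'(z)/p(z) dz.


The zeros of p are: 1, -2, (-2 + 1i), (-2 - 1i).
Their magnitudes are: 1, 2, 2.236, 2.236.
Zeros with |z| < R = 1.5: 1.
Count = 1.
By the argument principle, (1/2πi) ∮_{|z|=R} p'(z)/p(z) dz equals exactly this count.

Number of zeros inside |z| < 1.5: 1.


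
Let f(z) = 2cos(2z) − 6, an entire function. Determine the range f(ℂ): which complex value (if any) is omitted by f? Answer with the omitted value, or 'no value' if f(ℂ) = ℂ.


Little Picard bounds the complement of f(ℂ) to at most one point.
cos is entire and surjective onto ℂ: for every w ∈ ℂ, cos(ζ) = w has a solution ζ ∈ ℂ (e.g., via the complex inverse arccos). With ζ = 2z this gives z = ζ/(2). Then 2·cos(2z) takes every value in 2·ℂ = ℂ, and adding -6 is a bijection of ℂ. So f is surjective and omits no value. (Note: only on the real line is cos bounded by [−1, 1].)

Omitted value: no value.


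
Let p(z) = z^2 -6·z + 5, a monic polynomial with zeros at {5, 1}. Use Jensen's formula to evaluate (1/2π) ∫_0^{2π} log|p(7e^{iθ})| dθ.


Zeros: 1, 5; r = 7.
Inside |z| < r: 1, 5. Outside (|z| ≥ r): ∅.
p(0) = 5, so log|p(0)| = log(5) = 1.6094.
Apply Jensen: I(r) = log|p(0)| + Σ_k log(r/|z_k|), summed over zeros inside |z| < r.
  log(r/|z_k|) for z_k = 5: log(7/5) = 0.3365
  log(r/|z_k|) for z_k = 1: log(7/1) = 1.9459
Sum over inside zeros: 2.2824.
I(r) = log|p(0)| + (inside sum) = 1.6094 + 2.2824 = 3.8918.
Closed form (all zeros inside, monic): I(r) = n·log(r) = 2·log(7) = 3.8918. ✓

I(r) ≈ 3.8918.


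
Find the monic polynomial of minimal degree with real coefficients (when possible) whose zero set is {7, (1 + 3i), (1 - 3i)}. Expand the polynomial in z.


The polynomial is p(z) = ∏_{α ∈ S} (z − α), where S = {7, (1 + 3i), (1 - 3i)}.
Expanding the product yields: p(z) = z^3 -9·z^2 + 24·z -70.
Note conjugate pairs combine to real quadratics: (z − (1+3i))(z − (1−3i)) = z² − 2z + 10.
The resulting polynomial has degree 3 and real coefficients as required.

p(z) = z^3 -9·z^2 + 24·z -70.


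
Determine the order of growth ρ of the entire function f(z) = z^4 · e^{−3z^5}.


M(r) = max_{|z|=r} |1|·|z|^4·|e^{−3z^5}| = 1·r^4 · e^{3r^5} (the factors attain their maxima compatibly on |z|=r). Then log M(r) = log 1 + 4·log r + 3r^5, dominated by the last term, so log log M(r) ~ 5·log r. The polynomial factor 1z^4 contributes only a log r term and does not affect the order. ρ = 5.
Therefore ρ = 5.

Order ρ = 5.


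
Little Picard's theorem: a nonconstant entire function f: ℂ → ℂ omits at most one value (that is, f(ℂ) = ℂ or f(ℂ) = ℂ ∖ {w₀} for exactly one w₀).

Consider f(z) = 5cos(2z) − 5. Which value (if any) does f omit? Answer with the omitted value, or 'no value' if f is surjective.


Little Picard bounds the complement of f(ℂ) to at most one point.
cos is entire and surjective onto ℂ: for every w ∈ ℂ, cos(ζ) = w has a solution ζ ∈ ℂ (e.g., via the complex inverse arccos). With ζ = 2z this gives z = ζ/(2). Then 5·cos(2z) takes every value in 5·ℂ = ℂ, and adding -5 is a bijection of ℂ. So f is surjective and omits no value. (Note: only on the real line is cos bounded by [−1, 1].)

Omitted value: no value.


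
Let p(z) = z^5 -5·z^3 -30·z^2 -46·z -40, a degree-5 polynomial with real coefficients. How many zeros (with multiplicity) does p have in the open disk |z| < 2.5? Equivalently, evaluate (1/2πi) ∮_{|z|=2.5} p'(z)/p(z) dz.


The zeros of p are: 4, (-1 + 1i), (-1 - 1i), (-1 + 2i), (-1 - 2i).
Their magnitudes are: 4, 1.414, 1.414, 2.236, 2.236.
Zeros with |z| < R = 2.5: (-1 + 1i), (-1 - 1i), (-1 + 2i), (-1 - 2i).
Count = 4.
By the argument principle, (1/2πi) ∮_{|z|=R} p'(z)/p(z) dz equals exactly this count.

Number of zeros inside |z| < 2.5: 4.


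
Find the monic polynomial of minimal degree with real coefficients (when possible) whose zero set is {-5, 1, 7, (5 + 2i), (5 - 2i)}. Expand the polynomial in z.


The polynomial is p(z) = ∏_{α ∈ S} (z − α), where S = {-5, 1, 7, (5 + 2i), (5 - 2i)}.
Expanding the product yields: p(z) = z^5 -13·z^4 + 26·z^3 + 278·z^2 -1307·z + 1015.
Note conjugate pairs combine to real quadratics: (z − (5+2i))(z − (5−2i)) = z² − 10z + 29.
The resulting polynomial has degree 5 and real coefficients as required.

p(z) = z^5 -13·z^4 + 26·z^3 + 278·z^2 -1307·z + 1015.


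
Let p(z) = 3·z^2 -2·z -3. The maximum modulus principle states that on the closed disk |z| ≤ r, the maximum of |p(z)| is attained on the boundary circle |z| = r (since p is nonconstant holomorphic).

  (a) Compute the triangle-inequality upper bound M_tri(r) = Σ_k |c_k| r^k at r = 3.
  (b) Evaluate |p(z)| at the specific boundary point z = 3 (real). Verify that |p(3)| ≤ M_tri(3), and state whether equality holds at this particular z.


Coefficients: c_0 = -3, c_1 = -2, c_2 = 3. Radius r = 3.
Part (a). Triangle bound: M_tri(r) = Σ_k |c_k| r^k
  = |-3|·3^0 + |-2|·3^1 + |3|·3^2
  = 3 + 6 + 27 = 36.
This bounds M(r) := max_{|z|=r} |p(z)| from above; equality holds iff all terms c_k z^k can be made to align in phase at a single z on |z|=r.
Part (b). At z = 3 (real, on the circle |z| = r):
  p(3) = (-3)·3^0 + (-2)·3^1 + (3)·3^2 = 18.
  |p(3)| = 18.
Check: |p(3)| = 18 ≤ 36 = M_tri(3). ✓ Equality does not hold at z = 3 (the coefficients have mixed signs, so the terms do not all align in phase there).

M_tri(3) = 36; |p(3)| = 18; equality at z=3: no.


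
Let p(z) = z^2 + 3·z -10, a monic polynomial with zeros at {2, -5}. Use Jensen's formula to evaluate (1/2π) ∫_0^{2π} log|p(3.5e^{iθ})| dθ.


Zeros: -5, 2; r = 3.5.
Inside |z| < r: 2. Outside (|z| ≥ r): -5.
p(0) = -10, so log|p(0)| = log(10) = 2.3026.
Apply Jensen: I(r) = log|p(0)| + Σ_k log(r/|z_k|), summed over zeros inside |z| < r.
  log(r/|z_k|) for z_k = 2: log(3.5/2) = 0.5596
  Outside zeros (-5) contribute nothing to the Jensen sum.
Sum over inside zeros: 0.5596.
I(r) = log|p(0)| + (inside sum) = 2.3026 + 0.5596 = 2.8622.
Note: since some zeros are outside |z| ≤ r, the simplified n·log(r) form does NOT apply — only the inside zeros contribute.

I(r) ≈ 2.8622.


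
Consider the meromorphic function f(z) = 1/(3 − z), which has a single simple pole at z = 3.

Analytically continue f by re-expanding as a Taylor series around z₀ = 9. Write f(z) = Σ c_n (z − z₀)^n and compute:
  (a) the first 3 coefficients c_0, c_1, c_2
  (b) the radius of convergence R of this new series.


Let w = z − z₀, so z = z₀ + w.
Then 3 − z = 3 − (z₀ + w) = (3 − z₀) − w = -6 − w.
f(z) = 1/(-6 − w) = (1/(-6)) · 1/(1 − w/(-6)) = Σ_{n≥0} w^n / (-6)^(n+1).
So c_n = 1/(-6)^(n+1):
  c_0 = 1/(-6)^1 = -1/6.
  c_1 = 1/(-6)^2 = 1/36.
  c_2 = 1/(-6)^3 = -1/216.
The series is valid for |w/d| < 1, i.e. |z − z₀| < |d|.
Radius of convergence: R = |3 − z₀| = |-6| = 6 (distance from z₀ to the singularity z = 3).

c_0 = -1/6, c_1 = 1/36, c_2 = -1/216; R = 6.


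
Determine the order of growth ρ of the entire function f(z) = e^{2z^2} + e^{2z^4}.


Each summand is entire of order 2 and 4 respectively (as in the single-exponential case). The order of a sum is at most the max of the orders, so ρ ≤ 4. For the lower bound: on |z|=r choose arg z so that 2z^4 is real positive; then |e^{2z^4}| = e^{2r^4} while |e^{2z^2}| ≤ e^{2r^2} = o(e^{2r^4}). So |f| ≥ e^{2r^4}(1 − o(1)) and ρ ≥ 4. Hence ρ = max(2, 4) = 4.
Therefore ρ = 4.

Order ρ = 4.


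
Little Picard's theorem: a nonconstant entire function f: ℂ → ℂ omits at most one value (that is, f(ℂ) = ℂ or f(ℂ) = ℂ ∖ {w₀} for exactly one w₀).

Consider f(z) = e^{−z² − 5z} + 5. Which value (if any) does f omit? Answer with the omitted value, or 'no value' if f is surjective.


Little Picard bounds the complement of f(ℂ) to at most one point.
The exponent g(z) = −z² − 5z is a nonconstant polynomial, hence surjective onto ℂ. So e^{g(z)} takes every value in {e^w : w ∈ ℂ} = ℂ ∖ {0}. Adding 5 shifts the range to ℂ ∖ {5}. f omits exactly 5.

Omitted value: 5.


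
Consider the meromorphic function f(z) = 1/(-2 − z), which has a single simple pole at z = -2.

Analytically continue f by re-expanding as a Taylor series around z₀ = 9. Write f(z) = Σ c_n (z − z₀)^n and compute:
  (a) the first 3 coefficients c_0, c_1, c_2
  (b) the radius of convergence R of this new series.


Let w = z − z₀, so z = z₀ + w.
Then -2 − z = -2 − (z₀ + w) = (-2 − z₀) − w = -11 − w.
f(z) = 1/(-11 − w) = (1/(-11)) · 1/(1 − w/(-11)) = Σ_{n≥0} w^n / (-11)^(n+1).
So c_n = 1/(-11)^(n+1):
  c_0 = 1/(-11)^1 = -1/11.
  c_1 = 1/(-11)^2 = 1/121.
  c_2 = 1/(-11)^3 = -1/1331.
The series is valid for |w/d| < 1, i.e. |z − z₀| < |d|.
Radius of convergence: R = |-2 − z₀| = |-11| = 11 (distance from z₀ to the singularity z = -2).

c_0 = -1/11, c_1 = 1/121, c_2 = -1/1331; R = 11.


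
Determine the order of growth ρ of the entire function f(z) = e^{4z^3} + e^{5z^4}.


Each summand is entire of order 3 and 4 respectively (as in the single-exponential case). The order of a sum is at most the max of the orders, so ρ ≤ 4. For the lower bound: on |z|=r choose arg z so that 5z^4 is real positive; then |e^{5z^4}| = e^{5r^4} while |e^{4z^3}| ≤ e^{4r^3} = o(e^{5r^4}). So |f| ≥ e^{5r^4}(1 − o(1)) and ρ ≥ 4. Hence ρ = max(3, 4) = 4.
Therefore ρ = 4.

Order ρ = 4.


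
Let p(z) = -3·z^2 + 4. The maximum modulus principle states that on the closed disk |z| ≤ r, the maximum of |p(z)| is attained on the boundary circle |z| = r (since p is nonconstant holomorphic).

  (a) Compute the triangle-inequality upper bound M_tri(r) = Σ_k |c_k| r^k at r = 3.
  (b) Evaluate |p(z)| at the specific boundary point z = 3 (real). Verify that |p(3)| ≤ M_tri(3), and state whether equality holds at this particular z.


Coefficients: c_0 = 4, c_1 = 0, c_2 = -3. Radius r = 3.
Part (a). Triangle bound: M_tri(r) = Σ_k |c_k| r^k
  = |4|·3^0 + |0|·3^1 + |-3|·3^2
  = 4 + 0 + 27 = 31.
This bounds M(r) := max_{|z|=r} |p(z)| from above; equality holds iff all terms c_k z^k can be made to align in phase at a single z on |z|=r.
Part (b). At z = 3 (real, on the circle |z| = r):
  p(3) = (4)·3^0 + (0)·3^1 + (-3)·3^2 = -23.
  |p(3)| = 23.
Check: |p(3)| = 23 ≤ 31 = M_tri(3). ✓ Equality does not hold at z = 3 (the coefficients have mixed signs, so the terms do not all align in phase there).

M_tri(3) = 31; |p(3)| = 23; equality at z=3: no.


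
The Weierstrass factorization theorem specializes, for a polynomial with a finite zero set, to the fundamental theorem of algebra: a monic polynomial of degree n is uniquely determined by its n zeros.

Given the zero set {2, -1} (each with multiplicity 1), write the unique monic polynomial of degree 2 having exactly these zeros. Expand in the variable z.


The polynomial is p(z) = ∏_{α ∈ S} (z − α), where S = {2, -1}.
Expanding the product yields: p(z) = z^2 -z -2.
The resulting polynomial has degree 2 and real coefficients as required.

p(z) = z^2 -z -2.
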